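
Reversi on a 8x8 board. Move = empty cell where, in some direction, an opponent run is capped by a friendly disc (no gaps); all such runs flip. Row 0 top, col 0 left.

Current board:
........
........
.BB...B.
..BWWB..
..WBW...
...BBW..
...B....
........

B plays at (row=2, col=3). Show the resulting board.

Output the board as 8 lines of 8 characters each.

Place B at (2,3); scan 8 dirs for brackets.
Dir NW: first cell '.' (not opp) -> no flip
Dir N: first cell '.' (not opp) -> no flip
Dir NE: first cell '.' (not opp) -> no flip
Dir W: first cell 'B' (not opp) -> no flip
Dir E: first cell '.' (not opp) -> no flip
Dir SW: first cell 'B' (not opp) -> no flip
Dir S: opp run (3,3) capped by B -> flip
Dir SE: opp run (3,4), next='.' -> no flip
All flips: (3,3)

Answer: ........
........
.BBB..B.
..BBWB..
..WBW...
...BBW..
...B....
........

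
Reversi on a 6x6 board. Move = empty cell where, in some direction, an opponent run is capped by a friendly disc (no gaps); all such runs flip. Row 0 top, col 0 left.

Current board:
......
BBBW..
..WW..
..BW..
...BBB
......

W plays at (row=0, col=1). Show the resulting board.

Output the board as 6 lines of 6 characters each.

Answer: .W....
BBWW..
..WW..
..BW..
...BBB
......

Derivation:
Place W at (0,1); scan 8 dirs for brackets.
Dir NW: edge -> no flip
Dir N: edge -> no flip
Dir NE: edge -> no flip
Dir W: first cell '.' (not opp) -> no flip
Dir E: first cell '.' (not opp) -> no flip
Dir SW: opp run (1,0), next=edge -> no flip
Dir S: opp run (1,1), next='.' -> no flip
Dir SE: opp run (1,2) capped by W -> flip
All flips: (1,2)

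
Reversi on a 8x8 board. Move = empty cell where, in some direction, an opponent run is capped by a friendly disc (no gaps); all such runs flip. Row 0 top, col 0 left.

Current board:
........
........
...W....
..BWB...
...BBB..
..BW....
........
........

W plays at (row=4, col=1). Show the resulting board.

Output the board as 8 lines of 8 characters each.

Answer: ........
........
...W....
..WWB...
.W.BBB..
..BW....
........
........

Derivation:
Place W at (4,1); scan 8 dirs for brackets.
Dir NW: first cell '.' (not opp) -> no flip
Dir N: first cell '.' (not opp) -> no flip
Dir NE: opp run (3,2) capped by W -> flip
Dir W: first cell '.' (not opp) -> no flip
Dir E: first cell '.' (not opp) -> no flip
Dir SW: first cell '.' (not opp) -> no flip
Dir S: first cell '.' (not opp) -> no flip
Dir SE: opp run (5,2), next='.' -> no flip
All flips: (3,2)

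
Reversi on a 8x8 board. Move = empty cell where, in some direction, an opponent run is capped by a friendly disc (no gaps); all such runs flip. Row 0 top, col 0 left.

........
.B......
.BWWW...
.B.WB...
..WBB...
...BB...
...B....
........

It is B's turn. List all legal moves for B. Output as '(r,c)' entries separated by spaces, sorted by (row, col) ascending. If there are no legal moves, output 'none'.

Answer: (1,2) (1,3) (1,4) (2,5) (3,2) (4,1)

Derivation:
(1,2): flips 1 -> legal
(1,3): flips 3 -> legal
(1,4): flips 1 -> legal
(1,5): no bracket -> illegal
(2,5): flips 3 -> legal
(3,2): flips 1 -> legal
(3,5): no bracket -> illegal
(4,1): flips 1 -> legal
(5,1): no bracket -> illegal
(5,2): no bracket -> illegal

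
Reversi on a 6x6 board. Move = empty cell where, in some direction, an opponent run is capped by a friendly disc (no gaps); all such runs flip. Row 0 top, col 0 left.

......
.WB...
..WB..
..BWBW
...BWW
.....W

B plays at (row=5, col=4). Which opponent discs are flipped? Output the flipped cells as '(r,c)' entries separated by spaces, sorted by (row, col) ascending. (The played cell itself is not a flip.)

Answer: (4,4)

Derivation:
Dir NW: first cell 'B' (not opp) -> no flip
Dir N: opp run (4,4) capped by B -> flip
Dir NE: opp run (4,5), next=edge -> no flip
Dir W: first cell '.' (not opp) -> no flip
Dir E: opp run (5,5), next=edge -> no flip
Dir SW: edge -> no flip
Dir S: edge -> no flip
Dir SE: edge -> no flip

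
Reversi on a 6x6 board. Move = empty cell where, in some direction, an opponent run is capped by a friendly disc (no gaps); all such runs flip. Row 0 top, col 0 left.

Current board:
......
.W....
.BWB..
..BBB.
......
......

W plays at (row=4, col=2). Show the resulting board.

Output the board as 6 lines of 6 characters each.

Answer: ......
.W....
.BWB..
..WBB.
..W...
......

Derivation:
Place W at (4,2); scan 8 dirs for brackets.
Dir NW: first cell '.' (not opp) -> no flip
Dir N: opp run (3,2) capped by W -> flip
Dir NE: opp run (3,3), next='.' -> no flip
Dir W: first cell '.' (not opp) -> no flip
Dir E: first cell '.' (not opp) -> no flip
Dir SW: first cell '.' (not opp) -> no flip
Dir S: first cell '.' (not opp) -> no flip
Dir SE: first cell '.' (not opp) -> no flip
All flips: (3,2)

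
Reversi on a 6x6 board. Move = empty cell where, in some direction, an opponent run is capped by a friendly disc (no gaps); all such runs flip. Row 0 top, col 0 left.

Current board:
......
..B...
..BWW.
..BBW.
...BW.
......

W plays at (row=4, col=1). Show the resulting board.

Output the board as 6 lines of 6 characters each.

Answer: ......
..B...
..BWW.
..WBW.
.W.BW.
......

Derivation:
Place W at (4,1); scan 8 dirs for brackets.
Dir NW: first cell '.' (not opp) -> no flip
Dir N: first cell '.' (not opp) -> no flip
Dir NE: opp run (3,2) capped by W -> flip
Dir W: first cell '.' (not opp) -> no flip
Dir E: first cell '.' (not opp) -> no flip
Dir SW: first cell '.' (not opp) -> no flip
Dir S: first cell '.' (not opp) -> no flip
Dir SE: first cell '.' (not opp) -> no flip
All flips: (3,2)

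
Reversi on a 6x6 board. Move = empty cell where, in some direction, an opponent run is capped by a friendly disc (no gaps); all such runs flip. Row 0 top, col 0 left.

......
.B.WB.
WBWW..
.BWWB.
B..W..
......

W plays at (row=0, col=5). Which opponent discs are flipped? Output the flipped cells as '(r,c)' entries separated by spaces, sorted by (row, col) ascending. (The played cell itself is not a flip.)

Dir NW: edge -> no flip
Dir N: edge -> no flip
Dir NE: edge -> no flip
Dir W: first cell '.' (not opp) -> no flip
Dir E: edge -> no flip
Dir SW: opp run (1,4) capped by W -> flip
Dir S: first cell '.' (not opp) -> no flip
Dir SE: edge -> no flip

Answer: (1,4)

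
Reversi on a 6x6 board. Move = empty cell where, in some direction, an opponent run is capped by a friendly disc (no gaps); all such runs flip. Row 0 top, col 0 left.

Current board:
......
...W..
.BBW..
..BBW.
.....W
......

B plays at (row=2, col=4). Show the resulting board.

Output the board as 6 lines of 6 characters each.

Place B at (2,4); scan 8 dirs for brackets.
Dir NW: opp run (1,3), next='.' -> no flip
Dir N: first cell '.' (not opp) -> no flip
Dir NE: first cell '.' (not opp) -> no flip
Dir W: opp run (2,3) capped by B -> flip
Dir E: first cell '.' (not opp) -> no flip
Dir SW: first cell 'B' (not opp) -> no flip
Dir S: opp run (3,4), next='.' -> no flip
Dir SE: first cell '.' (not opp) -> no flip
All flips: (2,3)

Answer: ......
...W..
.BBBB.
..BBW.
.....W
......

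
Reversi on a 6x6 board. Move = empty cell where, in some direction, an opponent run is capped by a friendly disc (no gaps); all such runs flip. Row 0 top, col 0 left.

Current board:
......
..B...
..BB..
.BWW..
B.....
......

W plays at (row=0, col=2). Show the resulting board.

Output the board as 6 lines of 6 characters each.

Answer: ..W...
..W...
..WB..
.BWW..
B.....
......

Derivation:
Place W at (0,2); scan 8 dirs for brackets.
Dir NW: edge -> no flip
Dir N: edge -> no flip
Dir NE: edge -> no flip
Dir W: first cell '.' (not opp) -> no flip
Dir E: first cell '.' (not opp) -> no flip
Dir SW: first cell '.' (not opp) -> no flip
Dir S: opp run (1,2) (2,2) capped by W -> flip
Dir SE: first cell '.' (not opp) -> no flip
All flips: (1,2) (2,2)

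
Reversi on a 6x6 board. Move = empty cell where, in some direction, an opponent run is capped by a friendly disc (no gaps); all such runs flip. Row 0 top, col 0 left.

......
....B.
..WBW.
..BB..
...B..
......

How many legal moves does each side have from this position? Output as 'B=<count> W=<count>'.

Answer: B=6 W=3

Derivation:
-- B to move --
(1,1): flips 1 -> legal
(1,2): flips 1 -> legal
(1,3): no bracket -> illegal
(1,5): flips 1 -> legal
(2,1): flips 1 -> legal
(2,5): flips 1 -> legal
(3,1): no bracket -> illegal
(3,4): flips 1 -> legal
(3,5): no bracket -> illegal
B mobility = 6
-- W to move --
(0,3): no bracket -> illegal
(0,4): flips 1 -> legal
(0,5): no bracket -> illegal
(1,2): no bracket -> illegal
(1,3): no bracket -> illegal
(1,5): no bracket -> illegal
(2,1): no bracket -> illegal
(2,5): no bracket -> illegal
(3,1): no bracket -> illegal
(3,4): no bracket -> illegal
(4,1): no bracket -> illegal
(4,2): flips 2 -> legal
(4,4): flips 1 -> legal
(5,2): no bracket -> illegal
(5,3): no bracket -> illegal
(5,4): no bracket -> illegal
W mobility = 3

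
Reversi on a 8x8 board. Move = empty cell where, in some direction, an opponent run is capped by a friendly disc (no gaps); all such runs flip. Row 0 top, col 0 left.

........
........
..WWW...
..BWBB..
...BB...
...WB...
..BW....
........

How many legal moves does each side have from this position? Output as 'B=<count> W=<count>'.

-- B to move --
(1,1): flips 2 -> legal
(1,2): flips 2 -> legal
(1,3): flips 3 -> legal
(1,4): flips 2 -> legal
(1,5): no bracket -> illegal
(2,1): no bracket -> illegal
(2,5): no bracket -> illegal
(3,1): no bracket -> illegal
(4,2): no bracket -> illegal
(5,2): flips 1 -> legal
(6,4): flips 1 -> legal
(7,2): flips 1 -> legal
(7,3): flips 2 -> legal
(7,4): no bracket -> illegal
B mobility = 8
-- W to move --
(2,1): no bracket -> illegal
(2,5): no bracket -> illegal
(2,6): flips 2 -> legal
(3,1): flips 1 -> legal
(3,6): flips 2 -> legal
(4,1): flips 1 -> legal
(4,2): flips 1 -> legal
(4,5): flips 2 -> legal
(4,6): flips 1 -> legal
(5,1): no bracket -> illegal
(5,2): no bracket -> illegal
(5,5): flips 2 -> legal
(6,1): flips 1 -> legal
(6,4): flips 3 -> legal
(6,5): no bracket -> illegal
(7,1): flips 1 -> legal
(7,2): no bracket -> illegal
(7,3): no bracket -> illegal
W mobility = 11

Answer: B=8 W=11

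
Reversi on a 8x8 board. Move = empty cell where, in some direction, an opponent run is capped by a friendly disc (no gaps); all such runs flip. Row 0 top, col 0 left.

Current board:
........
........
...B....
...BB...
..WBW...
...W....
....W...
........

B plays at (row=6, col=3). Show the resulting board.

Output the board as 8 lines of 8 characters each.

Answer: ........
........
...B....
...BB...
..WBW...
...B....
...BW...
........

Derivation:
Place B at (6,3); scan 8 dirs for brackets.
Dir NW: first cell '.' (not opp) -> no flip
Dir N: opp run (5,3) capped by B -> flip
Dir NE: first cell '.' (not opp) -> no flip
Dir W: first cell '.' (not opp) -> no flip
Dir E: opp run (6,4), next='.' -> no flip
Dir SW: first cell '.' (not opp) -> no flip
Dir S: first cell '.' (not opp) -> no flip
Dir SE: first cell '.' (not opp) -> no flip
All flips: (5,3)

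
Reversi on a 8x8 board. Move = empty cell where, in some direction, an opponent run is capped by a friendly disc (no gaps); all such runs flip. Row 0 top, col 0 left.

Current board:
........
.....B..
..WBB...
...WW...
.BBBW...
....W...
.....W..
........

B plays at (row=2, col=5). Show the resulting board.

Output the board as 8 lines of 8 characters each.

Answer: ........
.....B..
..WBBB..
...WB...
.BBBW...
....W...
.....W..
........

Derivation:
Place B at (2,5); scan 8 dirs for brackets.
Dir NW: first cell '.' (not opp) -> no flip
Dir N: first cell 'B' (not opp) -> no flip
Dir NE: first cell '.' (not opp) -> no flip
Dir W: first cell 'B' (not opp) -> no flip
Dir E: first cell '.' (not opp) -> no flip
Dir SW: opp run (3,4) capped by B -> flip
Dir S: first cell '.' (not opp) -> no flip
Dir SE: first cell '.' (not opp) -> no flip
All flips: (3,4)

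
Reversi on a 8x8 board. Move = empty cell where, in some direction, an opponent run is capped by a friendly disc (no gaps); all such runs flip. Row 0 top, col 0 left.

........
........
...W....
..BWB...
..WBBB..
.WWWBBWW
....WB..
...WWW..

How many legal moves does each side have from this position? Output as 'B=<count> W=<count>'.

-- B to move --
(1,2): flips 1 -> legal
(1,3): flips 2 -> legal
(1,4): flips 1 -> legal
(2,2): flips 1 -> legal
(2,4): no bracket -> illegal
(3,1): no bracket -> illegal
(4,0): no bracket -> illegal
(4,1): flips 1 -> legal
(4,6): no bracket -> illegal
(4,7): flips 1 -> legal
(5,0): flips 3 -> legal
(6,0): no bracket -> illegal
(6,1): flips 1 -> legal
(6,2): flips 3 -> legal
(6,3): flips 2 -> legal
(6,6): no bracket -> illegal
(6,7): flips 1 -> legal
(7,2): no bracket -> illegal
(7,6): no bracket -> illegal
B mobility = 11
-- W to move --
(2,1): no bracket -> illegal
(2,2): flips 1 -> legal
(2,4): flips 3 -> legal
(2,5): flips 2 -> legal
(3,1): flips 1 -> legal
(3,5): flips 5 -> legal
(3,6): no bracket -> illegal
(4,1): flips 1 -> legal
(4,6): flips 4 -> legal
(6,3): no bracket -> illegal
(6,6): flips 3 -> legal
(7,6): no bracket -> illegal
W mobility = 8

Answer: B=11 W=8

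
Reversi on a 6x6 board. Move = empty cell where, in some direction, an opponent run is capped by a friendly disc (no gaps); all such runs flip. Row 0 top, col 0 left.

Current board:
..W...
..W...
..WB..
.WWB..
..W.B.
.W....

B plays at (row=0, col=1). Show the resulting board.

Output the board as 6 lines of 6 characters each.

Place B at (0,1); scan 8 dirs for brackets.
Dir NW: edge -> no flip
Dir N: edge -> no flip
Dir NE: edge -> no flip
Dir W: first cell '.' (not opp) -> no flip
Dir E: opp run (0,2), next='.' -> no flip
Dir SW: first cell '.' (not opp) -> no flip
Dir S: first cell '.' (not opp) -> no flip
Dir SE: opp run (1,2) capped by B -> flip
All flips: (1,2)

Answer: .BW...
..B...
..WB..
.WWB..
..W.B.
.W....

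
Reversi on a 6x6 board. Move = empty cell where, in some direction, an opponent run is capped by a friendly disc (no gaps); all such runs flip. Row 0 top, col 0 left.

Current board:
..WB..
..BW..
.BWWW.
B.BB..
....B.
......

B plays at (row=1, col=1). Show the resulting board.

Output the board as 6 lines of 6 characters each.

Answer: ..WB..
.BBW..
.BBWW.
B.BB..
....B.
......

Derivation:
Place B at (1,1); scan 8 dirs for brackets.
Dir NW: first cell '.' (not opp) -> no flip
Dir N: first cell '.' (not opp) -> no flip
Dir NE: opp run (0,2), next=edge -> no flip
Dir W: first cell '.' (not opp) -> no flip
Dir E: first cell 'B' (not opp) -> no flip
Dir SW: first cell '.' (not opp) -> no flip
Dir S: first cell 'B' (not opp) -> no flip
Dir SE: opp run (2,2) capped by B -> flip
All flips: (2,2)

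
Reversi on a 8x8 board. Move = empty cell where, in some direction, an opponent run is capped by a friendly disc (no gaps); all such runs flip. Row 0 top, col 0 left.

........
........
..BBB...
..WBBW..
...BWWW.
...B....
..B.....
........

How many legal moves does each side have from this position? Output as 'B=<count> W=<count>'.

-- B to move --
(2,1): flips 1 -> legal
(2,5): no bracket -> illegal
(2,6): flips 2 -> legal
(3,1): flips 1 -> legal
(3,6): flips 1 -> legal
(3,7): no bracket -> illegal
(4,1): flips 1 -> legal
(4,2): flips 1 -> legal
(4,7): flips 3 -> legal
(5,4): flips 1 -> legal
(5,5): flips 1 -> legal
(5,6): flips 1 -> legal
(5,7): flips 2 -> legal
B mobility = 11
-- W to move --
(1,1): flips 2 -> legal
(1,2): flips 3 -> legal
(1,3): flips 1 -> legal
(1,4): flips 3 -> legal
(1,5): no bracket -> illegal
(2,1): no bracket -> illegal
(2,5): no bracket -> illegal
(3,1): no bracket -> illegal
(4,2): flips 1 -> legal
(5,1): no bracket -> illegal
(5,2): no bracket -> illegal
(5,4): flips 1 -> legal
(6,1): no bracket -> illegal
(6,3): no bracket -> illegal
(6,4): no bracket -> illegal
(7,1): flips 2 -> legal
(7,2): no bracket -> illegal
(7,3): no bracket -> illegal
W mobility = 7

Answer: B=11 W=7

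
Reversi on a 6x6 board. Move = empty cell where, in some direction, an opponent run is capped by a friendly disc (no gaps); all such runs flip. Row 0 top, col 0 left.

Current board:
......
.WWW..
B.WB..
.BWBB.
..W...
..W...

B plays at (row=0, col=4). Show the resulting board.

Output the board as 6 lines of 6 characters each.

Place B at (0,4); scan 8 dirs for brackets.
Dir NW: edge -> no flip
Dir N: edge -> no flip
Dir NE: edge -> no flip
Dir W: first cell '.' (not opp) -> no flip
Dir E: first cell '.' (not opp) -> no flip
Dir SW: opp run (1,3) (2,2) capped by B -> flip
Dir S: first cell '.' (not opp) -> no flip
Dir SE: first cell '.' (not opp) -> no flip
All flips: (1,3) (2,2)

Answer: ....B.
.WWB..
B.BB..
.BWBB.
..W...
..W...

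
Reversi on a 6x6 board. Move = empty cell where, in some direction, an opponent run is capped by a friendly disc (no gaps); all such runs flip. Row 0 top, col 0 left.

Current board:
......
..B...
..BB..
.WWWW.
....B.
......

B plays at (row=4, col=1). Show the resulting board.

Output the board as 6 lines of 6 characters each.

Place B at (4,1); scan 8 dirs for brackets.
Dir NW: first cell '.' (not opp) -> no flip
Dir N: opp run (3,1), next='.' -> no flip
Dir NE: opp run (3,2) capped by B -> flip
Dir W: first cell '.' (not opp) -> no flip
Dir E: first cell '.' (not opp) -> no flip
Dir SW: first cell '.' (not opp) -> no flip
Dir S: first cell '.' (not opp) -> no flip
Dir SE: first cell '.' (not opp) -> no flip
All flips: (3,2)

Answer: ......
..B...
..BB..
.WBWW.
.B..B.
......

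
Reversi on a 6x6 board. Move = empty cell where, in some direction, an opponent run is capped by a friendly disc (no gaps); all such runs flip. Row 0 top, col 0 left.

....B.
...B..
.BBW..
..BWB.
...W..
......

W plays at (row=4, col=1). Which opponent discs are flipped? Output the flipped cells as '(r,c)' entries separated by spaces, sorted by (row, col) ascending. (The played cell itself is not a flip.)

Answer: (3,2)

Derivation:
Dir NW: first cell '.' (not opp) -> no flip
Dir N: first cell '.' (not opp) -> no flip
Dir NE: opp run (3,2) capped by W -> flip
Dir W: first cell '.' (not opp) -> no flip
Dir E: first cell '.' (not opp) -> no flip
Dir SW: first cell '.' (not opp) -> no flip
Dir S: first cell '.' (not opp) -> no flip
Dir SE: first cell '.' (not opp) -> no flip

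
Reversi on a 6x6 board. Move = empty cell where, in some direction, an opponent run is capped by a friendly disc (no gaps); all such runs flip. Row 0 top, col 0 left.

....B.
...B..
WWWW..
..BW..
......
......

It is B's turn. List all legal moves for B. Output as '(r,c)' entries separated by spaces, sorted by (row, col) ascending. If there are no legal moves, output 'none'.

Answer: (1,0) (1,2) (1,4) (3,1) (3,4) (4,3)

Derivation:
(1,0): flips 1 -> legal
(1,1): no bracket -> illegal
(1,2): flips 1 -> legal
(1,4): flips 1 -> legal
(2,4): no bracket -> illegal
(3,0): no bracket -> illegal
(3,1): flips 1 -> legal
(3,4): flips 1 -> legal
(4,2): no bracket -> illegal
(4,3): flips 2 -> legal
(4,4): no bracket -> illegal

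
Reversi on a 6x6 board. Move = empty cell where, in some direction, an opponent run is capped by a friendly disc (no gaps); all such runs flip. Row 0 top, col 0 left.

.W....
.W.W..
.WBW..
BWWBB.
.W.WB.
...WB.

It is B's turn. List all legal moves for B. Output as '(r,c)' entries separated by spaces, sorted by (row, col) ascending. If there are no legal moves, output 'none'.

(0,0): flips 1 -> legal
(0,2): no bracket -> illegal
(0,3): flips 2 -> legal
(0,4): flips 1 -> legal
(1,0): flips 3 -> legal
(1,2): flips 2 -> legal
(1,4): no bracket -> illegal
(2,0): flips 1 -> legal
(2,4): flips 1 -> legal
(4,0): flips 1 -> legal
(4,2): flips 2 -> legal
(5,0): no bracket -> illegal
(5,1): no bracket -> illegal
(5,2): flips 3 -> legal

Answer: (0,0) (0,3) (0,4) (1,0) (1,2) (2,0) (2,4) (4,0) (4,2) (5,2)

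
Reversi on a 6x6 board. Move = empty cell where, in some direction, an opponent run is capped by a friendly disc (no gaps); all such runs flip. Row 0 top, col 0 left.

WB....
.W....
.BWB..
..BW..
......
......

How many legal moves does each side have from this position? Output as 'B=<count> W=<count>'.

-- B to move --
(0,2): no bracket -> illegal
(1,0): no bracket -> illegal
(1,2): flips 1 -> legal
(1,3): no bracket -> illegal
(2,0): no bracket -> illegal
(2,4): no bracket -> illegal
(3,1): no bracket -> illegal
(3,4): flips 1 -> legal
(4,2): no bracket -> illegal
(4,3): flips 1 -> legal
(4,4): no bracket -> illegal
B mobility = 3
-- W to move --
(0,2): flips 1 -> legal
(1,0): no bracket -> illegal
(1,2): no bracket -> illegal
(1,3): flips 1 -> legal
(1,4): no bracket -> illegal
(2,0): flips 1 -> legal
(2,4): flips 1 -> legal
(3,0): no bracket -> illegal
(3,1): flips 2 -> legal
(3,4): no bracket -> illegal
(4,1): no bracket -> illegal
(4,2): flips 1 -> legal
(4,3): no bracket -> illegal
W mobility = 6

Answer: B=3 W=6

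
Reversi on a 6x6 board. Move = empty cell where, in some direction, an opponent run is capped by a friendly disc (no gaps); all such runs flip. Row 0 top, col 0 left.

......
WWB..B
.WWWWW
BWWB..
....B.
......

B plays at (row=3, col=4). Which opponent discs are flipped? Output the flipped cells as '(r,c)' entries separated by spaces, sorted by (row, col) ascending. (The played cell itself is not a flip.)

Dir NW: opp run (2,3) capped by B -> flip
Dir N: opp run (2,4), next='.' -> no flip
Dir NE: opp run (2,5), next=edge -> no flip
Dir W: first cell 'B' (not opp) -> no flip
Dir E: first cell '.' (not opp) -> no flip
Dir SW: first cell '.' (not opp) -> no flip
Dir S: first cell 'B' (not opp) -> no flip
Dir SE: first cell '.' (not opp) -> no flip

Answer: (2,3)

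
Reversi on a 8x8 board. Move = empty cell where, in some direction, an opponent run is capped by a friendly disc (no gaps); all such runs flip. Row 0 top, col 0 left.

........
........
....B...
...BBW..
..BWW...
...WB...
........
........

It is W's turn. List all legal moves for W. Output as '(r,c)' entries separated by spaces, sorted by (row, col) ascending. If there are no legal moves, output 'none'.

(1,3): flips 1 -> legal
(1,4): flips 2 -> legal
(1,5): no bracket -> illegal
(2,2): flips 1 -> legal
(2,3): flips 1 -> legal
(2,5): flips 1 -> legal
(3,1): flips 1 -> legal
(3,2): flips 2 -> legal
(4,1): flips 1 -> legal
(4,5): no bracket -> illegal
(5,1): no bracket -> illegal
(5,2): no bracket -> illegal
(5,5): flips 1 -> legal
(6,3): no bracket -> illegal
(6,4): flips 1 -> legal
(6,5): flips 1 -> legal

Answer: (1,3) (1,4) (2,2) (2,3) (2,5) (3,1) (3,2) (4,1) (5,5) (6,4) (6,5)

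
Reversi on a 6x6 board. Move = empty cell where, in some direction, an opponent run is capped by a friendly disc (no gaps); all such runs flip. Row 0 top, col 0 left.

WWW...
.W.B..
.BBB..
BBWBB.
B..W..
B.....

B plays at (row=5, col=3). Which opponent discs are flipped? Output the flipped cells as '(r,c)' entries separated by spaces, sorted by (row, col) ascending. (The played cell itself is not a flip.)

Dir NW: first cell '.' (not opp) -> no flip
Dir N: opp run (4,3) capped by B -> flip
Dir NE: first cell '.' (not opp) -> no flip
Dir W: first cell '.' (not opp) -> no flip
Dir E: first cell '.' (not opp) -> no flip
Dir SW: edge -> no flip
Dir S: edge -> no flip
Dir SE: edge -> no flip

Answer: (4,3)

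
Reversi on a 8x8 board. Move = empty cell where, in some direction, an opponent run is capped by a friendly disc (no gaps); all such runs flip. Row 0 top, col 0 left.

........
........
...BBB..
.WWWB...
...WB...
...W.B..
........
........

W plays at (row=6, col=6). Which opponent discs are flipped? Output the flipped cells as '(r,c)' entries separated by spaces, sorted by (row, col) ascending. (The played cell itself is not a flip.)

Dir NW: opp run (5,5) (4,4) capped by W -> flip
Dir N: first cell '.' (not opp) -> no flip
Dir NE: first cell '.' (not opp) -> no flip
Dir W: first cell '.' (not opp) -> no flip
Dir E: first cell '.' (not opp) -> no flip
Dir SW: first cell '.' (not opp) -> no flip
Dir S: first cell '.' (not opp) -> no flip
Dir SE: first cell '.' (not opp) -> no flip

Answer: (4,4) (5,5)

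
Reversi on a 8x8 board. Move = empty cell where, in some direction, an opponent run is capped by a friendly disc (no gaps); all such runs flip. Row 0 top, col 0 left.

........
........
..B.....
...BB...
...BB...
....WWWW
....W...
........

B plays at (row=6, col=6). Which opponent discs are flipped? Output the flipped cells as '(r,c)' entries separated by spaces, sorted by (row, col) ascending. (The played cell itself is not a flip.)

Answer: (5,5)

Derivation:
Dir NW: opp run (5,5) capped by B -> flip
Dir N: opp run (5,6), next='.' -> no flip
Dir NE: opp run (5,7), next=edge -> no flip
Dir W: first cell '.' (not opp) -> no flip
Dir E: first cell '.' (not opp) -> no flip
Dir SW: first cell '.' (not opp) -> no flip
Dir S: first cell '.' (not opp) -> no flip
Dir SE: first cell '.' (not opp) -> no flip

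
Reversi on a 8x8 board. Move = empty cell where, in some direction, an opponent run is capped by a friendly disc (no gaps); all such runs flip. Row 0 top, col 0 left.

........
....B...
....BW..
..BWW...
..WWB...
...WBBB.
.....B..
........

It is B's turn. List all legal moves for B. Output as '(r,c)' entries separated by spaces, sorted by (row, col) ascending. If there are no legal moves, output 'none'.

(1,5): no bracket -> illegal
(1,6): no bracket -> illegal
(2,2): flips 1 -> legal
(2,3): no bracket -> illegal
(2,6): flips 1 -> legal
(3,1): no bracket -> illegal
(3,5): flips 2 -> legal
(3,6): flips 1 -> legal
(4,1): flips 2 -> legal
(4,5): no bracket -> illegal
(5,1): flips 2 -> legal
(5,2): flips 2 -> legal
(6,2): flips 1 -> legal
(6,3): no bracket -> illegal
(6,4): no bracket -> illegal

Answer: (2,2) (2,6) (3,5) (3,6) (4,1) (5,1) (5,2) (6,2)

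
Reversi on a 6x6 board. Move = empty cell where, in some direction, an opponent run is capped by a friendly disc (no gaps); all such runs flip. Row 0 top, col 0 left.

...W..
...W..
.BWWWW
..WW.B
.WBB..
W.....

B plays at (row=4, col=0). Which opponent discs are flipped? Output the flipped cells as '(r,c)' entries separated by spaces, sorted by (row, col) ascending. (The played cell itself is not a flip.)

Answer: (4,1)

Derivation:
Dir NW: edge -> no flip
Dir N: first cell '.' (not opp) -> no flip
Dir NE: first cell '.' (not opp) -> no flip
Dir W: edge -> no flip
Dir E: opp run (4,1) capped by B -> flip
Dir SW: edge -> no flip
Dir S: opp run (5,0), next=edge -> no flip
Dir SE: first cell '.' (not opp) -> no flip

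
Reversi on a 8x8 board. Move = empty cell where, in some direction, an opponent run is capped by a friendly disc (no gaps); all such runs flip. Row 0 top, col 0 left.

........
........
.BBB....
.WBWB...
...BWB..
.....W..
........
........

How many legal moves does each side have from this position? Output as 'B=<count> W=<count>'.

Answer: B=6 W=7

Derivation:
-- B to move --
(2,0): no bracket -> illegal
(2,4): no bracket -> illegal
(3,0): flips 1 -> legal
(3,5): no bracket -> illegal
(4,0): flips 1 -> legal
(4,1): flips 1 -> legal
(4,2): no bracket -> illegal
(4,6): no bracket -> illegal
(5,3): no bracket -> illegal
(5,4): flips 1 -> legal
(5,6): no bracket -> illegal
(6,4): no bracket -> illegal
(6,5): flips 1 -> legal
(6,6): flips 3 -> legal
B mobility = 6
-- W to move --
(1,0): no bracket -> illegal
(1,1): flips 2 -> legal
(1,2): no bracket -> illegal
(1,3): flips 2 -> legal
(1,4): no bracket -> illegal
(2,0): no bracket -> illegal
(2,4): flips 1 -> legal
(2,5): no bracket -> illegal
(3,0): no bracket -> illegal
(3,5): flips 2 -> legal
(3,6): no bracket -> illegal
(4,1): no bracket -> illegal
(4,2): flips 1 -> legal
(4,6): flips 1 -> legal
(5,2): no bracket -> illegal
(5,3): flips 1 -> legal
(5,4): no bracket -> illegal
(5,6): no bracket -> illegal
W mobility = 7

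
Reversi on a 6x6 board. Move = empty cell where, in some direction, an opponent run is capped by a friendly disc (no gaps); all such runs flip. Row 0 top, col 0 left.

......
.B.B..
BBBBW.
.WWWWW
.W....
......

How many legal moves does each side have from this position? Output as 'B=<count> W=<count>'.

-- B to move --
(1,4): no bracket -> illegal
(1,5): no bracket -> illegal
(2,5): flips 1 -> legal
(3,0): no bracket -> illegal
(4,0): flips 1 -> legal
(4,2): flips 2 -> legal
(4,3): flips 2 -> legal
(4,4): flips 1 -> legal
(4,5): flips 1 -> legal
(5,0): flips 2 -> legal
(5,1): flips 2 -> legal
(5,2): no bracket -> illegal
B mobility = 8
-- W to move --
(0,0): flips 2 -> legal
(0,1): flips 2 -> legal
(0,2): flips 1 -> legal
(0,3): flips 2 -> legal
(0,4): flips 2 -> legal
(1,0): flips 1 -> legal
(1,2): flips 2 -> legal
(1,4): flips 1 -> legal
(3,0): no bracket -> illegal
W mobility = 8

Answer: B=8 W=8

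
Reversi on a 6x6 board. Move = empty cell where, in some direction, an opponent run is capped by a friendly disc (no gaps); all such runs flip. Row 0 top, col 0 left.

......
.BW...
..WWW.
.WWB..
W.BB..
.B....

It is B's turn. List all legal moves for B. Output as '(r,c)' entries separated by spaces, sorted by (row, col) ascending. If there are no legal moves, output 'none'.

Answer: (0,2) (1,3) (1,5) (2,0) (2,1) (3,0)

Derivation:
(0,1): no bracket -> illegal
(0,2): flips 3 -> legal
(0,3): no bracket -> illegal
(1,3): flips 2 -> legal
(1,4): no bracket -> illegal
(1,5): flips 1 -> legal
(2,0): flips 1 -> legal
(2,1): flips 1 -> legal
(2,5): no bracket -> illegal
(3,0): flips 2 -> legal
(3,4): no bracket -> illegal
(3,5): no bracket -> illegal
(4,1): no bracket -> illegal
(5,0): no bracket -> illegal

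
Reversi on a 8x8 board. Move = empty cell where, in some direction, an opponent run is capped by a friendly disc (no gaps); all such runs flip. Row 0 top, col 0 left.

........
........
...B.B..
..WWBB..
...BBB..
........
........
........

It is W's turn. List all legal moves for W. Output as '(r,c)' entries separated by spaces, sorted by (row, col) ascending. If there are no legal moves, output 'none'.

Answer: (1,3) (1,4) (3,6) (5,3) (5,4) (5,5)

Derivation:
(1,2): no bracket -> illegal
(1,3): flips 1 -> legal
(1,4): flips 1 -> legal
(1,5): no bracket -> illegal
(1,6): no bracket -> illegal
(2,2): no bracket -> illegal
(2,4): no bracket -> illegal
(2,6): no bracket -> illegal
(3,6): flips 2 -> legal
(4,2): no bracket -> illegal
(4,6): no bracket -> illegal
(5,2): no bracket -> illegal
(5,3): flips 1 -> legal
(5,4): flips 1 -> legal
(5,5): flips 1 -> legal
(5,6): no bracket -> illegal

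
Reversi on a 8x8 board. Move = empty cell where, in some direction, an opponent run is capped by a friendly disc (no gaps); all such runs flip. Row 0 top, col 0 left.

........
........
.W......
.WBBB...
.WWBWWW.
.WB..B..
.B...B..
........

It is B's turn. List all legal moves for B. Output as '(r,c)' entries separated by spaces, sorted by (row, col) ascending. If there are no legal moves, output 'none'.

(1,0): flips 1 -> legal
(1,1): flips 4 -> legal
(1,2): no bracket -> illegal
(2,0): no bracket -> illegal
(2,2): no bracket -> illegal
(3,0): flips 2 -> legal
(3,5): flips 1 -> legal
(3,6): no bracket -> illegal
(3,7): flips 1 -> legal
(4,0): flips 2 -> legal
(4,7): flips 3 -> legal
(5,0): flips 2 -> legal
(5,3): no bracket -> illegal
(5,4): flips 1 -> legal
(5,6): flips 1 -> legal
(5,7): no bracket -> illegal
(6,0): flips 2 -> legal
(6,2): no bracket -> illegal

Answer: (1,0) (1,1) (3,0) (3,5) (3,7) (4,0) (4,7) (5,0) (5,4) (5,6) (6,0)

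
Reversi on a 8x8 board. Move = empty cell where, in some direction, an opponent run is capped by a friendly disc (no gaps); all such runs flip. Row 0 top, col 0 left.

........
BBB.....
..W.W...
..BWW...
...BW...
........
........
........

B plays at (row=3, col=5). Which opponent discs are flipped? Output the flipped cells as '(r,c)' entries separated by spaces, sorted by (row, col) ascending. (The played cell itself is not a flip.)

Answer: (3,3) (3,4)

Derivation:
Dir NW: opp run (2,4), next='.' -> no flip
Dir N: first cell '.' (not opp) -> no flip
Dir NE: first cell '.' (not opp) -> no flip
Dir W: opp run (3,4) (3,3) capped by B -> flip
Dir E: first cell '.' (not opp) -> no flip
Dir SW: opp run (4,4), next='.' -> no flip
Dir S: first cell '.' (not opp) -> no flip
Dir SE: first cell '.' (not opp) -> no flip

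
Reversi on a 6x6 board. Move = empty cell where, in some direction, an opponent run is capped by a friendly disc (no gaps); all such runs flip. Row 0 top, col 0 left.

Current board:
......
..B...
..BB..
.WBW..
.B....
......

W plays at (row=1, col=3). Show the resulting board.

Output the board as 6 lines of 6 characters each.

Place W at (1,3); scan 8 dirs for brackets.
Dir NW: first cell '.' (not opp) -> no flip
Dir N: first cell '.' (not opp) -> no flip
Dir NE: first cell '.' (not opp) -> no flip
Dir W: opp run (1,2), next='.' -> no flip
Dir E: first cell '.' (not opp) -> no flip
Dir SW: opp run (2,2) capped by W -> flip
Dir S: opp run (2,3) capped by W -> flip
Dir SE: first cell '.' (not opp) -> no flip
All flips: (2,2) (2,3)

Answer: ......
..BW..
..WW..
.WBW..
.B....
......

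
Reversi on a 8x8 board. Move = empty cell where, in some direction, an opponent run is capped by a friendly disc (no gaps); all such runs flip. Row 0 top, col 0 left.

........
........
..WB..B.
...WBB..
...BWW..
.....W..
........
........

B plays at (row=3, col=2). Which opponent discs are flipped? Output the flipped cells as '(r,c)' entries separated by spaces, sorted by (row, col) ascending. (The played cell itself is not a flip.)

Answer: (3,3)

Derivation:
Dir NW: first cell '.' (not opp) -> no flip
Dir N: opp run (2,2), next='.' -> no flip
Dir NE: first cell 'B' (not opp) -> no flip
Dir W: first cell '.' (not opp) -> no flip
Dir E: opp run (3,3) capped by B -> flip
Dir SW: first cell '.' (not opp) -> no flip
Dir S: first cell '.' (not opp) -> no flip
Dir SE: first cell 'B' (not opp) -> no flip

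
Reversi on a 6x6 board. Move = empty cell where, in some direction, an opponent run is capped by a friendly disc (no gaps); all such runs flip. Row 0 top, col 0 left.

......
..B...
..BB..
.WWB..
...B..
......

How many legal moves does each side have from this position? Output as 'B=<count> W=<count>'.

-- B to move --
(2,0): no bracket -> illegal
(2,1): flips 1 -> legal
(3,0): flips 2 -> legal
(4,0): flips 1 -> legal
(4,1): flips 1 -> legal
(4,2): flips 1 -> legal
B mobility = 5
-- W to move --
(0,1): no bracket -> illegal
(0,2): flips 2 -> legal
(0,3): no bracket -> illegal
(1,1): no bracket -> illegal
(1,3): flips 1 -> legal
(1,4): flips 1 -> legal
(2,1): no bracket -> illegal
(2,4): no bracket -> illegal
(3,4): flips 1 -> legal
(4,2): no bracket -> illegal
(4,4): no bracket -> illegal
(5,2): no bracket -> illegal
(5,3): no bracket -> illegal
(5,4): flips 1 -> legal
W mobility = 5

Answer: B=5 W=5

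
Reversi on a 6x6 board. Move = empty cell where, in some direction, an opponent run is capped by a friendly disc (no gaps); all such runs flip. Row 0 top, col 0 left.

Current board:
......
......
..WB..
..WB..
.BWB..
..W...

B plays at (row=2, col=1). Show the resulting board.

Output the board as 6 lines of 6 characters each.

Answer: ......
......
.BBB..
..BB..
.BWB..
..W...

Derivation:
Place B at (2,1); scan 8 dirs for brackets.
Dir NW: first cell '.' (not opp) -> no flip
Dir N: first cell '.' (not opp) -> no flip
Dir NE: first cell '.' (not opp) -> no flip
Dir W: first cell '.' (not opp) -> no flip
Dir E: opp run (2,2) capped by B -> flip
Dir SW: first cell '.' (not opp) -> no flip
Dir S: first cell '.' (not opp) -> no flip
Dir SE: opp run (3,2) capped by B -> flip
All flips: (2,2) (3,2)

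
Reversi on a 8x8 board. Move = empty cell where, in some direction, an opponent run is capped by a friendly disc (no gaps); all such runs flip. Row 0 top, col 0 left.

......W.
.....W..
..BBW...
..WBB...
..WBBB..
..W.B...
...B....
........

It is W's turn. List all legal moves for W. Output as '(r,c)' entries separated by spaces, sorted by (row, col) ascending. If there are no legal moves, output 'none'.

(1,1): no bracket -> illegal
(1,2): flips 1 -> legal
(1,3): no bracket -> illegal
(1,4): flips 1 -> legal
(2,1): flips 2 -> legal
(2,5): flips 2 -> legal
(3,1): no bracket -> illegal
(3,5): flips 2 -> legal
(3,6): no bracket -> illegal
(4,6): flips 3 -> legal
(5,3): no bracket -> illegal
(5,5): no bracket -> illegal
(5,6): no bracket -> illegal
(6,2): no bracket -> illegal
(6,4): flips 3 -> legal
(6,5): flips 2 -> legal
(7,2): no bracket -> illegal
(7,3): no bracket -> illegal
(7,4): flips 1 -> legal

Answer: (1,2) (1,4) (2,1) (2,5) (3,5) (4,6) (6,4) (6,5) (7,4)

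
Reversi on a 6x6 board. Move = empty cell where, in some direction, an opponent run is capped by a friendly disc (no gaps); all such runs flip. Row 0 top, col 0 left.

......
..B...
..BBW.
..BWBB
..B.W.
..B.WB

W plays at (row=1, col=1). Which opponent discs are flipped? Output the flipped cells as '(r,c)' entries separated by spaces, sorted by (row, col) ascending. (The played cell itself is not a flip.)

Dir NW: first cell '.' (not opp) -> no flip
Dir N: first cell '.' (not opp) -> no flip
Dir NE: first cell '.' (not opp) -> no flip
Dir W: first cell '.' (not opp) -> no flip
Dir E: opp run (1,2), next='.' -> no flip
Dir SW: first cell '.' (not opp) -> no flip
Dir S: first cell '.' (not opp) -> no flip
Dir SE: opp run (2,2) capped by W -> flip

Answer: (2,2)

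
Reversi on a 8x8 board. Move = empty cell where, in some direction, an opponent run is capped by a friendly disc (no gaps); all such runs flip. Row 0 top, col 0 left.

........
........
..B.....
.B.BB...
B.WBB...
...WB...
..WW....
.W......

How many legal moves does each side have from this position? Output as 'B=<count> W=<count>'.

-- B to move --
(3,2): no bracket -> illegal
(4,1): flips 1 -> legal
(5,1): flips 1 -> legal
(5,2): flips 1 -> legal
(6,0): no bracket -> illegal
(6,1): no bracket -> illegal
(6,4): flips 2 -> legal
(7,0): no bracket -> illegal
(7,2): flips 1 -> legal
(7,3): flips 2 -> legal
(7,4): no bracket -> illegal
B mobility = 6
-- W to move --
(1,1): no bracket -> illegal
(1,2): no bracket -> illegal
(1,3): no bracket -> illegal
(2,0): flips 1 -> legal
(2,1): no bracket -> illegal
(2,3): flips 2 -> legal
(2,4): flips 1 -> legal
(2,5): no bracket -> illegal
(3,0): no bracket -> illegal
(3,2): no bracket -> illegal
(3,5): flips 1 -> legal
(4,1): no bracket -> illegal
(4,5): flips 3 -> legal
(5,0): no bracket -> illegal
(5,1): no bracket -> illegal
(5,2): no bracket -> illegal
(5,5): flips 1 -> legal
(6,4): no bracket -> illegal
(6,5): no bracket -> illegal
W mobility = 6

Answer: B=6 W=6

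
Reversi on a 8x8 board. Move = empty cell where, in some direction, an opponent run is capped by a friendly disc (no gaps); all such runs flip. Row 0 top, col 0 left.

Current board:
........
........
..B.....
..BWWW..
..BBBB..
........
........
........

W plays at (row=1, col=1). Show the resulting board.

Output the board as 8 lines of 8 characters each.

Answer: ........
.W......
..W.....
..BWWW..
..BBBB..
........
........
........

Derivation:
Place W at (1,1); scan 8 dirs for brackets.
Dir NW: first cell '.' (not opp) -> no flip
Dir N: first cell '.' (not opp) -> no flip
Dir NE: first cell '.' (not opp) -> no flip
Dir W: first cell '.' (not opp) -> no flip
Dir E: first cell '.' (not opp) -> no flip
Dir SW: first cell '.' (not opp) -> no flip
Dir S: first cell '.' (not opp) -> no flip
Dir SE: opp run (2,2) capped by W -> flip
All flips: (2,2)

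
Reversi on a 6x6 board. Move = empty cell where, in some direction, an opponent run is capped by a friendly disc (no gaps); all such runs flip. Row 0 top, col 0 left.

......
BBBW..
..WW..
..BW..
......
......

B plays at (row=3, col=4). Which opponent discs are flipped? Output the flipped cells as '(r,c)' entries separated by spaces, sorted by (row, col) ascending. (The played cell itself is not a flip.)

Answer: (2,3) (3,3)

Derivation:
Dir NW: opp run (2,3) capped by B -> flip
Dir N: first cell '.' (not opp) -> no flip
Dir NE: first cell '.' (not opp) -> no flip
Dir W: opp run (3,3) capped by B -> flip
Dir E: first cell '.' (not opp) -> no flip
Dir SW: first cell '.' (not opp) -> no flip
Dir S: first cell '.' (not opp) -> no flip
Dir SE: first cell '.' (not opp) -> no flip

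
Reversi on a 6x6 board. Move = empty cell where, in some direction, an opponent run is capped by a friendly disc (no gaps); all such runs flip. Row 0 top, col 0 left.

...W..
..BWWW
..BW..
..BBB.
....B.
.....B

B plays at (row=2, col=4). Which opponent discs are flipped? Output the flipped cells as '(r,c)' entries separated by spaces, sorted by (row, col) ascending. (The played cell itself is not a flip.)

Dir NW: opp run (1,3), next='.' -> no flip
Dir N: opp run (1,4), next='.' -> no flip
Dir NE: opp run (1,5), next=edge -> no flip
Dir W: opp run (2,3) capped by B -> flip
Dir E: first cell '.' (not opp) -> no flip
Dir SW: first cell 'B' (not opp) -> no flip
Dir S: first cell 'B' (not opp) -> no flip
Dir SE: first cell '.' (not opp) -> no flip

Answer: (2,3)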